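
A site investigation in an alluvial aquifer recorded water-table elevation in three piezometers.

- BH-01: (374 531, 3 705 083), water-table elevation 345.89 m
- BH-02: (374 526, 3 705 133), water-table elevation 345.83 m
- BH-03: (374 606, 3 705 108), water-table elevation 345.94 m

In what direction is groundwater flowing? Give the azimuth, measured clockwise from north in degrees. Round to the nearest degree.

317°

Three-point gradient (reference BH-01): Δ to BH-02 = (-5, 50, -0.06), Δ to BH-03 = (75, 25, +0.05).
∂h/∂x = +0.001032, ∂h/∂y = -0.001097 (det = -3875).
Flow direction (−∇h) has components (-0.001032 E, +0.001097 N).
Azimuth = atan2(E, N) = atan2(-0.001032, +0.001097) = 316.7° ≈ 317°.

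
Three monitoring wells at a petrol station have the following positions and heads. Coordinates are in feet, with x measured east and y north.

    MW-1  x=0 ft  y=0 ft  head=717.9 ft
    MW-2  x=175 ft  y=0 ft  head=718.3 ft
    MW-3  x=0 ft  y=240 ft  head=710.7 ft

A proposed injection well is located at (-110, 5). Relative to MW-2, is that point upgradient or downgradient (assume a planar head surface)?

downgradient

∂h/∂x = (718.3 − 717.9) / (175 − 0) = +0.002286
∂h/∂y = (710.7 − 717.9) / (240 − 0) = -0.03000
Head at (-110, 5) = 717.9 + (+0.002286)·(-110) + (-0.03000)·(5) = 717.50 ft.
That is lower than the 718.3 ft at MW-2, so the point is downgradient.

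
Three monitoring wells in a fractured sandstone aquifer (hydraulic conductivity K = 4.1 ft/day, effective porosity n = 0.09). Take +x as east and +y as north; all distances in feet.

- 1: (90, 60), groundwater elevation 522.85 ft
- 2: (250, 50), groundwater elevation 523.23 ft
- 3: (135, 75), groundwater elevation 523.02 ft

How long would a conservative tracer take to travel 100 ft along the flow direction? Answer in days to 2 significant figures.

Taking 1 as reference: 2−1 = (160, -10, +0.38); 3−1 = (45, 15, +0.17).
Determinant of the coordinate differences = 160·15 − 45·(-10) = 2850.
∂h/∂x = [(+0.38)·15 − (+0.17)·(-10)] / 2850 = +0.002596
∂h/∂y = [160·(+0.17) − 45·(+0.38)] / 2850 = +0.003544
|∇h| = √(0.002596² + 0.003544²) = 0.004393
Seepage velocity v = K·i/n = 4.1 × 0.004393 / 0.09 = 0.2001 ft/day.
t = 100 / 0.2001 = 499.8 days.

500 days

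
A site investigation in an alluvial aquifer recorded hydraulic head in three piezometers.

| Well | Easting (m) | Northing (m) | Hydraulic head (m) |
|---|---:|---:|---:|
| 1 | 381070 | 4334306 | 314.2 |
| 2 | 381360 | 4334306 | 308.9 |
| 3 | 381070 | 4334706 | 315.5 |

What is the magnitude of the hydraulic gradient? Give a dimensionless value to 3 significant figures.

0.0186

∂h/∂x = (308.9 − 314.2) / (381360 − 381070) = -0.01828
∂h/∂y = (315.5 − 314.2) / (4334706 − 4334306) = +0.003250
|∇h| = √(-0.01828² + 0.003250²) = 0.01857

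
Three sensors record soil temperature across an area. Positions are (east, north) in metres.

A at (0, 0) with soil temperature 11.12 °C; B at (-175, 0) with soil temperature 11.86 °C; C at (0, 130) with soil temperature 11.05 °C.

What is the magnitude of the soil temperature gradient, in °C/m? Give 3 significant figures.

0.00426 °C/m

∂T/∂x = (11.86 − 11.12) / (-175 − 0) = -0.004229
∂T/∂y = (11.05 − 11.12) / (130 − 0) = -0.0005385
|∇f| = √(-0.004229² + -0.0005385²) = 0.004263 °C/m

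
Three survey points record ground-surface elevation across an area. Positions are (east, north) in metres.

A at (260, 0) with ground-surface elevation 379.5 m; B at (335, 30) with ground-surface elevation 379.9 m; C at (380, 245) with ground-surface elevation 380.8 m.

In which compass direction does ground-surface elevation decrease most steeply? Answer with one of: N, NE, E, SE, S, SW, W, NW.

SW

Three-point gradient (reference A): Δ to B = (75, 30, +0.4), Δ to C = (120, 245, +1.3).
∂z/∂x = +0.003993, ∂z/∂y = +0.003350 (det = 14775).
Steepest decrease is along −∇f = (-0.003993 E, -0.003350 N) → southwest.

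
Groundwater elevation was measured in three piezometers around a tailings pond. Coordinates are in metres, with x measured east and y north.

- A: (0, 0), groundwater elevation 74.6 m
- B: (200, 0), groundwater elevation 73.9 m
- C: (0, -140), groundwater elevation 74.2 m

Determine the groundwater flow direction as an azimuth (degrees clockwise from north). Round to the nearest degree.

129°

∂h/∂x = (73.9 − 74.6) / (200 − 0) = -0.003500
∂h/∂y = (74.2 − 74.6) / (-140 − 0) = +0.002857
Flow direction (−∇h) has components (+0.003500 E, -0.002857 N).
Azimuth = atan2(E, N) = atan2(+0.003500, -0.002857) = 129.2° ≈ 129°.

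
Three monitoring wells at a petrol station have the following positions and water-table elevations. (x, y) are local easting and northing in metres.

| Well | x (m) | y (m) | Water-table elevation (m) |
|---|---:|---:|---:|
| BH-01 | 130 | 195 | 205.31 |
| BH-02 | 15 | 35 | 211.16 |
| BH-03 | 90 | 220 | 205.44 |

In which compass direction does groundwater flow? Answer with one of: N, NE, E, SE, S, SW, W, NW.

Taking BH-01 as reference: BH-02−BH-01 = (-115, -160, +5.85); BH-03−BH-01 = (-40, 25, +0.13).
Solve a·Δx + b·Δy = Δh: det = (-115)·25 − (-40)·(-160) = -9275.
∂h/∂x = [(+5.85)·25 − (+0.13)·(-160)] / -9275 = -0.01801
∂h/∂y = [(-115)·(+0.13) − (-40)·(+5.85)] / -9275 = -0.02362
Flow = −∇h = (+0.01801 east, +0.02362 north), which points northeast.

NE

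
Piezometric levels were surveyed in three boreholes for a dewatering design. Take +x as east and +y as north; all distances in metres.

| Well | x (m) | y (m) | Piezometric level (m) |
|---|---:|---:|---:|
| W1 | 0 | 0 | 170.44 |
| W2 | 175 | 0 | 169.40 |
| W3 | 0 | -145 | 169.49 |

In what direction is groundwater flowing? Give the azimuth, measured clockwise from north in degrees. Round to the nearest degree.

138°

∂h/∂x = (169.40 − 170.44) / (175 − 0) = -0.005943
∂h/∂y = (169.49 − 170.44) / (-145 − 0) = +0.006552
Flow direction (−∇h) has components (+0.005943 E, -0.006552 N).
Azimuth = atan2(E, N) = atan2(+0.005943, -0.006552) = 137.8° ≈ 138°.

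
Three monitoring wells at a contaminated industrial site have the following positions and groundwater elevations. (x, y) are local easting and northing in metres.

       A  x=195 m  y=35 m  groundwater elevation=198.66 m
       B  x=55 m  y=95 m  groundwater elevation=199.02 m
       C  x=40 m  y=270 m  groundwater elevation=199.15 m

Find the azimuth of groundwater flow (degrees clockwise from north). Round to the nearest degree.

Taking A as reference: B−A = (-140, 60, +0.36); C−A = (-155, 235, +0.49).
Determinant of the coordinate differences = (-140)·235 − (-155)·60 = -23600.
∂h/∂x = [(+0.36)·235 − (+0.49)·60] / -23600 = -0.002339
∂h/∂y = [(-140)·(+0.49) − (-155)·(+0.36)] / -23600 = +0.0005424
Flow direction (−∇h) has components (+0.002339 E, -0.0005424 N).
Azimuth = atan2(E, N) = atan2(+0.002339, -0.0005424) = 103.1° ≈ 103°.

103°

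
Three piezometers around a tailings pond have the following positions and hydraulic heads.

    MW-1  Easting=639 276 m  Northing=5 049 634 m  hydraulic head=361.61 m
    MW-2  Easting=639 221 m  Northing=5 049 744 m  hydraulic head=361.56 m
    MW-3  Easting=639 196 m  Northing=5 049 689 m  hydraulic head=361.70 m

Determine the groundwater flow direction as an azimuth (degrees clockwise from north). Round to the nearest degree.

Taking MW-1 as reference: MW-2−MW-1 = (-55, 110, -0.05); MW-3−MW-1 = (-80, 55, +0.09).
Solve a·Δx + b·Δy = Δh: det = (-55)·55 − (-80)·110 = 5775.
∂h/∂x = [(-0.05)·55 − (+0.09)·110] / 5775 = -0.002190
∂h/∂y = [(-55)·(+0.09) − (-80)·(-0.05)] / 5775 = -0.001550
Flow direction (−∇h) has components (+0.002190 E, +0.001550 N).
Azimuth = atan2(E, N) = atan2(+0.002190, +0.001550) = 54.7° ≈ 055°.

055°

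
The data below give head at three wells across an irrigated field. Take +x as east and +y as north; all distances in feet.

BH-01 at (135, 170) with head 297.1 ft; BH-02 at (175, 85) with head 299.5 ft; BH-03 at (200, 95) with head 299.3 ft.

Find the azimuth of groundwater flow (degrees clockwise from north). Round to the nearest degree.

354°

With h = a·x + b·y + c and BH-01 as origin, the differences give:
  40·a + (-85)·b = +2.4
  65·a + (-75)·b = +2.2
Eliminate b (×(-75) and ×(-85), subtract): 2525·a = 7.00 → a = ∂h/∂x = +0.002772
Back-substitute: b = ∂h/∂y = -0.02693.
Flow direction (−∇h) has components (-0.002772 E, +0.02693 N).
Azimuth = atan2(E, N) = atan2(-0.002772, +0.02693) = 354.1° ≈ 354°.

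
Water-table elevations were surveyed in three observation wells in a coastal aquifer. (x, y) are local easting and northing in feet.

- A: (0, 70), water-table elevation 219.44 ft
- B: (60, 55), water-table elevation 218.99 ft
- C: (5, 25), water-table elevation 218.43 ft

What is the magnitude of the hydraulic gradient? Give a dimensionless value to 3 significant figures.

Taking A as reference: B−A = (60, -15, -0.45); C−A = (5, -45, -1.01).
Determinant of the coordinate differences = 60·(-45) − 5·(-15) = -2625.
∂h/∂x = [(-0.45)·(-45) − (-1.01)·(-15)] / -2625 = -0.001943
∂h/∂y = [60·(-1.01) − 5·(-0.45)] / -2625 = +0.02223
|∇h| = √(-0.001943² + 0.02223²) = 0.02231

0.0223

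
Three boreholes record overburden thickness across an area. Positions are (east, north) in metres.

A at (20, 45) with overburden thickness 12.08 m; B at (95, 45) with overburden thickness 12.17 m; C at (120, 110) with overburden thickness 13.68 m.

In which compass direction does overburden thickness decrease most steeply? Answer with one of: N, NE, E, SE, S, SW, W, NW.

Taking A as reference: B−A = (75, 0, +0.09); C−A = (100, 65, +1.60).
Solve a·Δx + b·Δy = Δd: det = 75·65 − 100·0 = 4875.
∂d/∂x = [(+0.09)·65 − (+1.60)·0] / 4875 = +0.001200
∂d/∂y = [75·(+1.60) − 100·(+0.09)] / 4875 = +0.02277
Steepest decrease is along −∇f = (-0.001200 E, -0.02277 N) → south.

S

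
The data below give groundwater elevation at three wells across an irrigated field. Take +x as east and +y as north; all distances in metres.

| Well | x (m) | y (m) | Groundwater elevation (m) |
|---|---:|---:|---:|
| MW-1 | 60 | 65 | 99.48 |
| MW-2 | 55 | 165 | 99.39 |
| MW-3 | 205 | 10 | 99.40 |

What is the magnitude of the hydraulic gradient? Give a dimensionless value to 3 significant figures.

Three-point gradient (reference MW-1): Δ to MW-2 = (-5, 100, -0.09), Δ to MW-3 = (145, -55, -0.08).
∂h/∂x = -0.0009104, ∂h/∂y = -0.0009455 (det = -14225).
|∇h| = √(-0.0009104² + -0.0009455²) = 0.001313

0.00131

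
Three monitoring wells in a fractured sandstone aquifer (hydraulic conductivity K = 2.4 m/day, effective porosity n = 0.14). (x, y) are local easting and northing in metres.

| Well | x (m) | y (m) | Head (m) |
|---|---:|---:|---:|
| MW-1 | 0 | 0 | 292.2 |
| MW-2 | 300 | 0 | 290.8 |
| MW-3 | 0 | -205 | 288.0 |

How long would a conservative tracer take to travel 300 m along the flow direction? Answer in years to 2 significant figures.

∂h/∂x = (290.8 − 292.2) / (300 − 0) = -0.004667
∂h/∂y = (288.0 − 292.2) / (-205 − 0) = +0.02049
|∇h| = √(-0.004667² + 0.02049²) = 0.02101
Seepage velocity v = K·i/n = 2.4 × 0.02101 / 0.14 = 0.3602 m/day.
t = 300 / 0.3602 = 832.9 days = 2.28 years.

2.3 years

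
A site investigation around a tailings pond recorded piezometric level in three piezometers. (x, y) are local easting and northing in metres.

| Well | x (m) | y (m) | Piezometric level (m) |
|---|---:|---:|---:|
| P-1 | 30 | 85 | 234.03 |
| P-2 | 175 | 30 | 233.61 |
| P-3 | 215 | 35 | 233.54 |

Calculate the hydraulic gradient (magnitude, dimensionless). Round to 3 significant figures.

0.00305

Taking P-1 as reference: P-2−P-1 = (145, -55, -0.42); P-3−P-1 = (185, -50, -0.49).
Solve a·Δx + b·Δy = Δh: det = 145·(-50) − 185·(-55) = 2925.
∂h/∂x = [(-0.42)·(-50) − (-0.49)·(-55)] / 2925 = -0.002034
∂h/∂y = [145·(-0.49) − 185·(-0.42)] / 2925 = +0.002274
|∇h| = √(-0.002034² + 0.002274²) = 0.003051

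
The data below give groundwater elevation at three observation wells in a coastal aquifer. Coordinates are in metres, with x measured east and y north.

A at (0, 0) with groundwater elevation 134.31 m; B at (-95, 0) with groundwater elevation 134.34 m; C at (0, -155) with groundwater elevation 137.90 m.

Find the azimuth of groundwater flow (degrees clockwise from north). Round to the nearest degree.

∂h/∂x = (134.34 − 134.31) / (-95 − 0) = -0.0003158
∂h/∂y = (137.90 − 134.31) / (-155 − 0) = -0.02316
Flow direction (−∇h) has components (+0.0003158 E, +0.02316 N).
Azimuth = atan2(E, N) = atan2(+0.0003158, +0.02316) = 0.8° ≈ 001°.

001°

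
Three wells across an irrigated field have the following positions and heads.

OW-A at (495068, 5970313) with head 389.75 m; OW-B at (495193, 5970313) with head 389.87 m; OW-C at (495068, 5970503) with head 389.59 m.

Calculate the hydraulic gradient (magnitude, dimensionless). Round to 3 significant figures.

0.00128

∂h/∂x = (389.87 − 389.75) / (495193 − 495068) = +0.0009600
∂h/∂y = (389.59 − 389.75) / (5970503 − 5970313) = -0.0008421
|∇h| = √(0.0009600² + -0.0008421²) = 0.001277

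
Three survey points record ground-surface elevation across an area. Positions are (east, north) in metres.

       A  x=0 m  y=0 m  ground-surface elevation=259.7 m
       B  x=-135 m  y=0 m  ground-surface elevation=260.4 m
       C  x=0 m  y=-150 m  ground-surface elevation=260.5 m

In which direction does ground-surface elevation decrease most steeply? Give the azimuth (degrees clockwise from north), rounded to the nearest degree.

∂z/∂x = (260.4 − 259.7) / (-135 − 0) = -0.005185
∂z/∂y = (260.5 − 259.7) / (-150 − 0) = -0.005333
Steepest decrease is along −∇f: components (+0.005185 E, +0.005333 N).
Azimuth = atan2(+0.005185, +0.005333) = 44.2° ≈ 044°.

044°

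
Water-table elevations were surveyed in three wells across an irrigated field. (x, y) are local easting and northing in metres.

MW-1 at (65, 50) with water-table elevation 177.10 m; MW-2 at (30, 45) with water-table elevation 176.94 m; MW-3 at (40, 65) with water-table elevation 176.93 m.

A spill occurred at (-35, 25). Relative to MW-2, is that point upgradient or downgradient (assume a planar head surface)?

downgradient

Differences from MW-1: to MW-2 (Δx, Δy, Δh) = (-35, -5, -0.16); to MW-3 = (-25, 15, -0.17).
Solve a·Δx + b·Δy = Δh: det = (-35)·15 − (-25)·(-5) = -650.
∂h/∂x = [(-0.16)·15 − (-0.17)·(-5)] / -650 = +0.005000
∂h/∂y = [(-35)·(-0.17) − (-25)·(-0.16)] / -650 = -0.003000
Head at (-35, 25) = 177.10 + (+0.005000)·(-100) + (-0.003000)·(-25) = 176.68 m.
That is lower than the 176.94 m at MW-2, so the point is downgradient.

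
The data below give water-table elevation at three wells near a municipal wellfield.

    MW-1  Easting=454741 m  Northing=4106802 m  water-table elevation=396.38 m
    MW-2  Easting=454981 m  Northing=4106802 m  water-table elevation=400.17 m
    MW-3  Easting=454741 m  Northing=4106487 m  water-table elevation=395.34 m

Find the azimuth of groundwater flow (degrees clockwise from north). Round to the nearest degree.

∂h/∂x = (400.17 − 396.38) / (454981 − 454741) = +0.01579
∂h/∂y = (395.34 − 396.38) / (4106487 − 4106802) = +0.003302
Flow direction (−∇h) has components (-0.01579 E, -0.003302 N).
Azimuth = atan2(E, N) = atan2(-0.01579, -0.003302) = 258.2° ≈ 258°.

258°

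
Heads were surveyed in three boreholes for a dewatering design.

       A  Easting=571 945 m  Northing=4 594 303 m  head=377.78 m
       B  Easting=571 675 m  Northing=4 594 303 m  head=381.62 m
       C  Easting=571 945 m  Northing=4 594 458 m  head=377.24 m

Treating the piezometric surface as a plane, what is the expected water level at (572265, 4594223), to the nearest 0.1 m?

373.5 m

∂h/∂x = (381.62 − 377.78) / (571675 − 571945) = -0.01422
∂h/∂y = (377.24 − 377.78) / (4594458 − 4594303) = -0.003484
h(572265, 4594223) = 377.78 + (-0.01422)·(320) + (-0.003484)·(-80) = 377.78 -4.551 +0.279 = 373.508 m.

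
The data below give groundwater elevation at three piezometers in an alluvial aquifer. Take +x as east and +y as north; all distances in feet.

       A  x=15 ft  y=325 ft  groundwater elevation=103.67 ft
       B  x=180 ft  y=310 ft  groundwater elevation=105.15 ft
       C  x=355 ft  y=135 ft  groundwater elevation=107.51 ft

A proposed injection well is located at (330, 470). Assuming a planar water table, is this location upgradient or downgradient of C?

downgradient

Taking A as reference: B−A = (165, -15, +1.48); C−A = (340, -190, +3.84).
Determinant of the coordinate differences = 165·(-190) − 340·(-15) = -26250.
∂h/∂x = [(+1.48)·(-190) − (+3.84)·(-15)] / -26250 = +0.008518
∂h/∂y = [165·(+3.84) − 340·(+1.48)] / -26250 = -0.004968
Head at (330, 470) = 103.67 + (+0.008518)·(315) + (-0.004968)·(145) = 105.63 ft.
That is lower than the 107.51 ft at C, so the point is downgradient.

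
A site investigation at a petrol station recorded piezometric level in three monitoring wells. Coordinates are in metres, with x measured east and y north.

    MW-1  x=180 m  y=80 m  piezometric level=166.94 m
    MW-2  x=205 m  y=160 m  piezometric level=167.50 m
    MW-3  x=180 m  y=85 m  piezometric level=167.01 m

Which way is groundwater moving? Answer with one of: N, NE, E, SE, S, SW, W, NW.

With h = a·x + b·y + c and MW-1 as origin, the differences give:
  25·a + 80·b = +0.56
  0·a + 5·b = +0.07
Eliminate b (×5 and ×80, subtract): 125·a = -2.800 → a = ∂h/∂x = -0.02240
Back-substitute: b = ∂h/∂y = +0.01400.
Flow = −∇h = (+0.02240 east, -0.01400 north), which points southeast.

SE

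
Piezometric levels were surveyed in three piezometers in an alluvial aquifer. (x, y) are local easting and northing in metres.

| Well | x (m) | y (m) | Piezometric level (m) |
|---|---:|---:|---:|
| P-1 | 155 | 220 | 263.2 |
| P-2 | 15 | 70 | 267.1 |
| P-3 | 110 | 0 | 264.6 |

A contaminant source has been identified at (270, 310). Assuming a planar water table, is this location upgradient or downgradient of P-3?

With h = a·x + b·y + c and P-1 as origin, the differences give:
  (-140)·a + (-150)·b = +3.9
  (-45)·a + (-220)·b = +1.4
Eliminate b (×(-220) and ×(-150), subtract): 24050·a = -648.00 → a = ∂h/∂x = -0.02694
Back-substitute: b = ∂h/∂y = -0.0008524.
Head at (270, 310) = 263.2 + (-0.02694)·(115) + (-0.0008524)·(90) = 260.02 m.
That is lower than the 264.6 m at P-3, so the point is downgradient.

downgradient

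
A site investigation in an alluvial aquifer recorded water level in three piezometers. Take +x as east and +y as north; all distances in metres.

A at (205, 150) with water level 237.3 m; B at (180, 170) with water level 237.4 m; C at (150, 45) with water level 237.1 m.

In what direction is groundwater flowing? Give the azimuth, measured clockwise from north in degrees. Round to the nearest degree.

With h = a·x + b·y + c and A as origin, the differences give:
  (-25)·a + 20·b = +0.1
  (-55)·a + (-105)·b = -0.2
Eliminate b (×(-105) and ×20, subtract): 3725·a = -6.50 → a = ∂h/∂x = -0.001745
Back-substitute: b = ∂h/∂y = +0.002819.
Flow direction (−∇h) has components (+0.001745 E, -0.002819 N).
Azimuth = atan2(E, N) = atan2(+0.001745, -0.002819) = 148.2° ≈ 148°.

148°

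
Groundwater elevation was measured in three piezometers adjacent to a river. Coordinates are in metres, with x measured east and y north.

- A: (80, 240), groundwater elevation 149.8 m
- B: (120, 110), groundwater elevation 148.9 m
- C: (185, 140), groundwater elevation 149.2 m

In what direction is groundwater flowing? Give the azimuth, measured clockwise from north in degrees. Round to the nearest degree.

190°

Taking A as reference: B−A = (40, -130, -0.9); C−A = (105, -100, -0.6).
Determinant of the coordinate differences = 40·(-100) − 105·(-130) = 9650.
∂h/∂x = [(-0.9)·(-100) − (-0.6)·(-130)] / 9650 = +0.001244
∂h/∂y = [40·(-0.6) − 105·(-0.9)] / 9650 = +0.007306
Flow direction (−∇h) has components (-0.001244 E, -0.007306 N).
Azimuth = atan2(E, N) = atan2(-0.001244, -0.007306) = 189.7° ≈ 190°.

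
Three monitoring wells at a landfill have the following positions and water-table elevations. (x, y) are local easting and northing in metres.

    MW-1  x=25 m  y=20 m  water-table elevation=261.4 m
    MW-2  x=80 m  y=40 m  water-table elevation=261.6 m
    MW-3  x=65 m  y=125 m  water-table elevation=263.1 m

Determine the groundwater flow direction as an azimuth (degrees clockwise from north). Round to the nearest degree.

Differences from MW-1: to MW-2 (Δx, Δy, Δh) = (55, 20, +0.2); to MW-3 = (40, 105, +1.7).
Solve a·Δx + b·Δy = Δh: det = 55·105 − 40·20 = 4975.
∂h/∂x = [(+0.2)·105 − (+1.7)·20] / 4975 = -0.002613
∂h/∂y = [55·(+1.7) − 40·(+0.2)] / 4975 = +0.01719
Flow direction (−∇h) has components (+0.002613 E, -0.01719 N).
Azimuth = atan2(E, N) = atan2(+0.002613, -0.01719) = 171.4° ≈ 171°.

171°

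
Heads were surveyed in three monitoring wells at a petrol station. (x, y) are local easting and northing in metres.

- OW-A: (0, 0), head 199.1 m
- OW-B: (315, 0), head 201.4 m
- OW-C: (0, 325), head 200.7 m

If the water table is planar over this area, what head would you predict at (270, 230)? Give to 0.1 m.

∂h/∂x = (201.4 − 199.1) / (315 − 0) = +0.007302
∂h/∂y = (200.7 − 199.1) / (325 − 0) = +0.004923
h(270, 230) = 199.1 + (+0.007302)·(270) + (+0.004923)·(230) = 199.1 +1.971 +1.132 = 202.204 m.

202.2 m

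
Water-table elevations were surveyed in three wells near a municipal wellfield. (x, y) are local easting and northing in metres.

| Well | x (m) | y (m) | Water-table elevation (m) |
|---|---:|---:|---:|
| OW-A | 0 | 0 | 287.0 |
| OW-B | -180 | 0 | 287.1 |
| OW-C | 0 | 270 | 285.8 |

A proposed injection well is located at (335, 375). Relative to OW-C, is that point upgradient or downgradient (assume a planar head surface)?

downgradient

∂h/∂x = (287.1 − 287.0) / (-180 − 0) = -0.0005556
∂h/∂y = (285.8 − 287.0) / (270 − 0) = -0.004444
Head at (335, 375) = 287.0 + (-0.0005556)·(335) + (-0.004444)·(375) = 285.15 m.
That is lower than the 285.8 m at OW-C, so the point is downgradient.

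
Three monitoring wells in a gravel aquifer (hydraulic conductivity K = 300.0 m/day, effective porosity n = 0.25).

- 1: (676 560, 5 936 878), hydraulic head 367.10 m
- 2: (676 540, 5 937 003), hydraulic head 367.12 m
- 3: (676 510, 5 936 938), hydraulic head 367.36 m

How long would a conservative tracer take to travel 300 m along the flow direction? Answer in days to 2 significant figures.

40 days

Taking 1 as reference: 2−1 = (-20, 125, +0.02); 3−1 = (-50, 60, +0.26).
Determinant of the coordinate differences = (-20)·60 − (-50)·125 = 5050.
∂h/∂x = [(+0.02)·60 − (+0.26)·125] / 5050 = -0.006198
∂h/∂y = [(-20)·(+0.26) − (-50)·(+0.02)] / 5050 = -0.0008317
|∇h| = √(-0.006198² + -0.0008317²) = 0.006254
Seepage velocity v = K·i/n = 300.0 × 0.006254 / 0.25 = 7.505 m/day.
t = 300 / 7.505 = 39.97 days.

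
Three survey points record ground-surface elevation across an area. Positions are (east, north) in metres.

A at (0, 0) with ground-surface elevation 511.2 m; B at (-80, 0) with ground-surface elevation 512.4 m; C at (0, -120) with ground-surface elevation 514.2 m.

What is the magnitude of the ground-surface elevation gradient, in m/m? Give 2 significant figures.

∂z/∂x = (512.4 − 511.2) / (-80 − 0) = -0.01500
∂z/∂y = (514.2 − 511.2) / (-120 − 0) = -0.02500
|∇f| = √(-0.01500² + -0.02500²) = 0.02915 m/m

0.029 m/m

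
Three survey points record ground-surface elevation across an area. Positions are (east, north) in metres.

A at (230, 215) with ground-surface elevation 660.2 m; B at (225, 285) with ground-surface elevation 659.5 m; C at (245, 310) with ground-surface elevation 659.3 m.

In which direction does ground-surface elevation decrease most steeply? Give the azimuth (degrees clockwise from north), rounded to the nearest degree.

Differences from A: to B (Δx, Δy, Δh) = (-5, 70, -0.7); to C = (15, 95, -0.9).
Solve a·Δx + b·Δy = Δz: det = (-5)·95 − 15·70 = -1525.
∂z/∂x = [(-0.7)·95 − (-0.9)·70] / -1525 = +0.002295
∂z/∂y = [(-5)·(-0.9) − 15·(-0.7)] / -1525 = -0.009836
Steepest decrease is along −∇f: components (-0.002295 E, +0.009836 N).
Azimuth = atan2(-0.002295, +0.009836) = 346.9° ≈ 347°.

347°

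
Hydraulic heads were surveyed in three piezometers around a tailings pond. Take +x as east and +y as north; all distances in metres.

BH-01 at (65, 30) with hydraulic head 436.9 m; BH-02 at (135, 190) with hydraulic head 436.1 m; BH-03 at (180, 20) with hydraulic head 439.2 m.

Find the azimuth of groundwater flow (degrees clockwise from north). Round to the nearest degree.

305°

With h = a·x + b·y + c and BH-01 as origin, the differences give:
  70·a + 160·b = -0.8
  115·a + (-10)·b = +2.3
Eliminate b (×(-10) and ×160, subtract): -19100·a = -360.00 → a = ∂h/∂x = +0.01885
Back-substitute: b = ∂h/∂y = -0.01325.
Flow direction (−∇h) has components (-0.01885 E, +0.01325 N).
Azimuth = atan2(E, N) = atan2(-0.01885, +0.01325) = 305.1° ≈ 305°.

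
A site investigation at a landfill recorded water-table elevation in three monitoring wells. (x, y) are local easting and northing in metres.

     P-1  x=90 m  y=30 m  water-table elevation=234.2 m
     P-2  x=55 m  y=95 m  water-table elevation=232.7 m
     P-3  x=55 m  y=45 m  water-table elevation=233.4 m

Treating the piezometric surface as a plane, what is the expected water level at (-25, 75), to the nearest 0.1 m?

231.6 m

With h = a·x + b·y + c and P-1 as origin, the differences give:
  (-35)·a + 65·b = -1.5
  (-35)·a + 15·b = -0.8
Eliminate b (×15 and ×65, subtract): 1750·a = 29.50 → a = ∂h/∂x = +0.01686
Back-substitute: b = ∂h/∂y = -0.01400.
h(-25, 75) = 234.2 + (+0.01686)·(-115) + (-0.01400)·(45) = 234.2 -1.939 -0.630 = 231.631 m.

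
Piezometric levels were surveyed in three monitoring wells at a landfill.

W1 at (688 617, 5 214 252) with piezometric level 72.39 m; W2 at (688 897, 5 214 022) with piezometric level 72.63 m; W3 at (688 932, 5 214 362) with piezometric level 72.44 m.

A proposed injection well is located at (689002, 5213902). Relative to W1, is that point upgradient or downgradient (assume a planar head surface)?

With h = a·x + b·y + c and W1 as origin, the differences give:
  280·a + (-230)·b = +0.24
  315·a + 110·b = +0.05
Eliminate b (×110 and ×(-230), subtract): 103250·a = 37.900 → a = ∂h/∂x = +0.0003671
Back-substitute: b = ∂h/∂y = -0.0005966.
Head at (689002, 5213902) = 72.39 + (+0.0003671)·(385) + (-0.0005966)·(-350) = 72.74 m.
That is higher than the 72.39 m at W1, so the point is upgradient.

upgradient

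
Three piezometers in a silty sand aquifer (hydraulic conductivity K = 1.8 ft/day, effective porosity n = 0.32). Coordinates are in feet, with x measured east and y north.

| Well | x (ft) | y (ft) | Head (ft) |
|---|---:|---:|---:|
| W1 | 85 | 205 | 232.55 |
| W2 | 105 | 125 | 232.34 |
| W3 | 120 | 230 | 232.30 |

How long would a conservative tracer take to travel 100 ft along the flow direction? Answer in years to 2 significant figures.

6.3 years

With h = a·x + b·y + c and W1 as origin, the differences give:
  20·a + (-80)·b = -0.21
  35·a + 25·b = -0.25
Eliminate b (×25 and ×(-80), subtract): 3300·a = -25.250 → a = ∂h/∂x = -0.007652
Back-substitute: b = ∂h/∂y = +0.0007121.
|∇h| = √(-0.007652² + 0.0007121²) = 0.007685
Seepage velocity v = K·i/n = 1.8 × 0.007685 / 0.32 = 0.04323 ft/day.
t = 100 / 0.04323 = 2313 days = 6.33 years.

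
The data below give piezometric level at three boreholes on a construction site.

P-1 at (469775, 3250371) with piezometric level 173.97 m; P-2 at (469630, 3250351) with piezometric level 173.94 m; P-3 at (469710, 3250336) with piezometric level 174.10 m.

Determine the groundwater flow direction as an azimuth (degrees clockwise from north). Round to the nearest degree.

Three-point gradient (reference P-1): Δ to P-2 = (-145, -20, -0.03), Δ to P-3 = (-65, -35, +0.13).
∂h/∂x = +0.0009669, ∂h/∂y = -0.005510 (det = 3775).
Flow direction (−∇h) has components (-0.0009669 E, +0.005510 N).
Azimuth = atan2(E, N) = atan2(-0.0009669, +0.005510) = 350.0° ≈ 350°.

350°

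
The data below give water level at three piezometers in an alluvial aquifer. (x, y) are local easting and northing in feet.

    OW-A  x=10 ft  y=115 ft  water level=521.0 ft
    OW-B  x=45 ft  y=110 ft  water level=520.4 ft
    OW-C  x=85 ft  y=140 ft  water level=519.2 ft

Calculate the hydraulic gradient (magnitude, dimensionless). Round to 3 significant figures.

Three-point gradient (reference OW-A): Δ to OW-B = (35, -5, -0.6), Δ to OW-C = (75, 25, -1.8).
∂h/∂x = -0.01920, ∂h/∂y = -0.01440 (det = 1250).
|∇h| = √(-0.01920² + -0.01440²) = 0.024

0.0240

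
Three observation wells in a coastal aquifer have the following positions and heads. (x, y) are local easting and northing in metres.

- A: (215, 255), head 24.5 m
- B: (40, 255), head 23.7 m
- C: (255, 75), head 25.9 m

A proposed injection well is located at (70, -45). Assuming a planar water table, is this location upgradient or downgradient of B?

upgradient

Differences from A: to B (Δx, Δy, Δh) = (-175, 0, -0.8); to C = (40, -180, +1.4).
Solve a·Δx + b·Δy = Δh: det = (-175)·(-180) − 40·0 = 31500.
∂h/∂x = [(-0.8)·(-180) − (+1.4)·0] / 31500 = +0.004571
∂h/∂y = [(-175)·(+1.4) − 40·(-0.8)] / 31500 = -0.006762
Head at (70, -45) = 24.5 + (+0.004571)·(-145) + (-0.006762)·(-300) = 25.87 m.
That is higher than the 23.7 m at B, so the point is upgradient.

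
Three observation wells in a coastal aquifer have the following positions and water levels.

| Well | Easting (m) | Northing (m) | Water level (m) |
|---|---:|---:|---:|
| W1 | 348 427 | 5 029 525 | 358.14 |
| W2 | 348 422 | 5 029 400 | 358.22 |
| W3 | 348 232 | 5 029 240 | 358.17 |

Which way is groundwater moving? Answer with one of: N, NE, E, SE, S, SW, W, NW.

With h = a·x + b·y + c and W1 as origin, the differences give:
  (-5)·a + (-125)·b = +0.08
  (-195)·a + (-285)·b = +0.03
Eliminate b (×(-285) and ×(-125), subtract): -22950·a = -19.050 → a = ∂h/∂x = +0.0008301
Back-substitute: b = ∂h/∂y = -0.0006732.
Flow = −∇h = (-0.0008301 east, +0.0006732 north), which points northwest.

NW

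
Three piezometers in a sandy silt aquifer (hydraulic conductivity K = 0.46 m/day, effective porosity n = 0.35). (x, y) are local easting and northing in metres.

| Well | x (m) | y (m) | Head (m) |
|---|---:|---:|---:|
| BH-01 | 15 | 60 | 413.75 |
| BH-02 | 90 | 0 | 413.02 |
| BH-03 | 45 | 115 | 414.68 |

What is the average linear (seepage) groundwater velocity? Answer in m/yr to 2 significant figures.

With h = a·x + b·y + c and BH-01 as origin, the differences give:
  75·a + (-60)·b = -0.73
  30·a + 55·b = +0.93
Eliminate b (×55 and ×(-60), subtract): 5925·a = 15.650 → a = ∂h/∂x = +0.002641
Back-substitute: b = ∂h/∂y = +0.01547.
|∇h| = √(0.002641² + 0.01547²) = 0.01569
Seepage velocity v = K·i/n = 0.46 × 0.01569 / 0.35 = 0.02062 m/day = 7.531 m/yr.

7.5 m/yr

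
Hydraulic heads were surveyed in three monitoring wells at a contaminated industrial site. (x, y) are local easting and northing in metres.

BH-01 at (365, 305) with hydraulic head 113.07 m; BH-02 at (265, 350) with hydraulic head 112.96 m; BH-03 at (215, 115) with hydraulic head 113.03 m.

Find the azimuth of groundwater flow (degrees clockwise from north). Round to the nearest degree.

Three-point gradient (reference BH-01): Δ to BH-02 = (-100, 45, -0.11), Δ to BH-03 = (-150, -190, -0.04).
∂h/∂x = +0.0008816, ∂h/∂y = -0.0004854 (det = 25750).
Flow direction (−∇h) has components (-0.0008816 E, +0.0004854 N).
Azimuth = atan2(E, N) = atan2(-0.0008816, +0.0004854) = 298.8° ≈ 299°.

299°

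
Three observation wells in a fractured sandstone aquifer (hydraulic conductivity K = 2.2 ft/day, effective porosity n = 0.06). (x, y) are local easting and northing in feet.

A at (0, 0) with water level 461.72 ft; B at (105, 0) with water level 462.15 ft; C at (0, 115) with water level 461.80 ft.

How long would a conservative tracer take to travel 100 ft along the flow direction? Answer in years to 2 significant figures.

∂h/∂x = (462.15 − 461.72) / (105 − 0) = +0.004095
∂h/∂y = (461.80 − 461.72) / (115 − 0) = +0.0006957
|∇h| = √(0.004095² + 0.0006957²) = 0.004154
Seepage velocity v = K·i/n = 2.2 × 0.004154 / 0.06 = 0.1523 ft/day.
t = 100 / 0.1523 = 656.6 days = 1.8 years.

1.8 years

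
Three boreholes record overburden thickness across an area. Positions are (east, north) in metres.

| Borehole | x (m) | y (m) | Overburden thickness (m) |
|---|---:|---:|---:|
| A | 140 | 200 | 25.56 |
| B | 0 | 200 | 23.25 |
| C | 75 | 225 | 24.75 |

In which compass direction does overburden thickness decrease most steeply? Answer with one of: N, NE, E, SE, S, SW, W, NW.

Taking A as reference: B−A = (-140, 0, -2.31); C−A = (-65, 25, -0.81).
Determinant of the coordinate differences = (-140)·25 − (-65)·0 = -3500.
∂d/∂x = [(-2.31)·25 − (-0.81)·0] / -3500 = +0.01650
∂d/∂y = [(-140)·(-0.81) − (-65)·(-2.31)] / -3500 = +0.01050
Steepest decrease is along −∇f = (-0.01650 E, -0.01050 N) → southwest.

SW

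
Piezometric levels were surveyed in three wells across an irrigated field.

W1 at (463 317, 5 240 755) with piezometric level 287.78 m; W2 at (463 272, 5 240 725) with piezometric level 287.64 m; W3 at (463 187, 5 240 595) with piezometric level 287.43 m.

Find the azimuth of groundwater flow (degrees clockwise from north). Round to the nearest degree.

282°

With h = a·x + b·y + c and W1 as origin, the differences give:
  (-45)·a + (-30)·b = -0.14
  (-130)·a + (-160)·b = -0.35
Eliminate b (×(-160) and ×(-30), subtract): 3300·a = 11.900 → a = ∂h/∂x = +0.003606
Back-substitute: b = ∂h/∂y = -0.0007424.
Flow direction (−∇h) has components (-0.003606 E, +0.0007424 N).
Azimuth = atan2(E, N) = atan2(-0.003606, +0.0007424) = 281.6° ≈ 282°.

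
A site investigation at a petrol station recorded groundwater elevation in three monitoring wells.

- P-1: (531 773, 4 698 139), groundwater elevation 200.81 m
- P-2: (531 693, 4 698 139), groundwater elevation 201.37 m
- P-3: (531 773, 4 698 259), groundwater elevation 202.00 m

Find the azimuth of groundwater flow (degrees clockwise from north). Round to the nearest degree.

∂h/∂x = (201.37 − 200.81) / (531693 − 531773) = -0.007000
∂h/∂y = (202.00 − 200.81) / (4698259 − 4698139) = +0.009917
Flow direction (−∇h) has components (+0.007000 E, -0.009917 N).
Azimuth = atan2(E, N) = atan2(+0.007000, -0.009917) = 144.8° ≈ 145°.

145°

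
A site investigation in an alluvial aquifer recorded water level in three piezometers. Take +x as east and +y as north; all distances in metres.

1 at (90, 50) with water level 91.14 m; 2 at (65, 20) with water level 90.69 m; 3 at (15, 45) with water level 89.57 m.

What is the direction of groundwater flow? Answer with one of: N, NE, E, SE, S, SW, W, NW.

Differences from 1: to 2 (Δx, Δy, Δh) = (-25, -30, -0.45); to 3 = (-75, -5, -1.57).
Determinant of the coordinate differences = (-25)·(-5) − (-75)·(-30) = -2125.
∂h/∂x = [(-0.45)·(-5) − (-1.57)·(-30)] / -2125 = +0.02111
∂h/∂y = [(-25)·(-1.57) − (-75)·(-0.45)] / -2125 = -0.002588
Flow = −∇h = (-0.02111 east, +0.002588 north), which points west.

W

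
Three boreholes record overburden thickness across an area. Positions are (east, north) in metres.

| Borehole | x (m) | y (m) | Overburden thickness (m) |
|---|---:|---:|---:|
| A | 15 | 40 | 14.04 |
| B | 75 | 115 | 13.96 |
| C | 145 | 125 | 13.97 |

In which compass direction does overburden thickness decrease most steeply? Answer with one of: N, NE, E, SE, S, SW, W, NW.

With d = a·x + b·y + c and A as origin, the differences give:
  60·a + 75·b = -0.08
  130·a + 85·b = -0.07
Eliminate b (×85 and ×75, subtract): -4650·a = -1.550 → a = ∂d/∂x = +0.0003333
Back-substitute: b = ∂d/∂y = -0.001333.
Steepest decrease is along −∇f = (-0.0003333 E, +0.001333 N) → north.

N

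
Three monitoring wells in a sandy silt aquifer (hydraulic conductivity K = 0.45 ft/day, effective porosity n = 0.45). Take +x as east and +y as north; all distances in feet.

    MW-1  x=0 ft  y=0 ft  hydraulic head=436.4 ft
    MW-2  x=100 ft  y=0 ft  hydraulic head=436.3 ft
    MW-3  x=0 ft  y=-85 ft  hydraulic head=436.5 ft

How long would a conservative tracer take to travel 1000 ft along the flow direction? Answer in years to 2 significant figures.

∂h/∂x = (436.3 − 436.4) / (100 − 0) = -0.0010000
∂h/∂y = (436.5 − 436.4) / (-85 − 0) = -0.001176
|∇h| = √(-0.0010000² + -0.001176²) = 0.001544
Seepage velocity v = K·i/n = 0.45 × 0.001544 / 0.45 = 0.001544 ft/day.
t = 1000 / 0.001544 = 6.477e+05 days = 1.77e+03 years.

1800 years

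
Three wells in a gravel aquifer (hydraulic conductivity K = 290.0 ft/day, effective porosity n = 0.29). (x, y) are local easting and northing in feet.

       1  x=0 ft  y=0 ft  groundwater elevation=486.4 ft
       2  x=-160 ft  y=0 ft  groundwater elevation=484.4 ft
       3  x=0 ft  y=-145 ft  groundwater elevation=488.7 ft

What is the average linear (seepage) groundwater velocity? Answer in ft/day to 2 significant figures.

20 ft/day

∂h/∂x = (484.4 − 486.4) / (-160 − 0) = +0.01250
∂h/∂y = (488.7 − 486.4) / (-145 − 0) = -0.01586
|∇h| = √(0.01250² + -0.01586²) = 0.02019
Seepage velocity v = K·i/n = 290.0 × 0.02019 / 0.29 = 20.19 ft/day.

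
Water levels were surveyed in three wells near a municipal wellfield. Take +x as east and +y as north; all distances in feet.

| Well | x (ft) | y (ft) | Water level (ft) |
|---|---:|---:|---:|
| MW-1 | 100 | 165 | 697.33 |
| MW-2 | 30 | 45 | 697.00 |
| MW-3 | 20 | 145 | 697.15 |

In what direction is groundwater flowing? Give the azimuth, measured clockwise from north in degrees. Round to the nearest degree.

227°

Three-point gradient (reference MW-1): Δ to MW-2 = (-70, -120, -0.33), Δ to MW-3 = (-80, -20, -0.18).
∂h/∂x = +0.001829, ∂h/∂y = +0.001683 (det = -8200).
Flow direction (−∇h) has components (-0.001829 E, -0.001683 N).
Azimuth = atan2(E, N) = atan2(-0.001829, -0.001683) = 227.4° ≈ 227°.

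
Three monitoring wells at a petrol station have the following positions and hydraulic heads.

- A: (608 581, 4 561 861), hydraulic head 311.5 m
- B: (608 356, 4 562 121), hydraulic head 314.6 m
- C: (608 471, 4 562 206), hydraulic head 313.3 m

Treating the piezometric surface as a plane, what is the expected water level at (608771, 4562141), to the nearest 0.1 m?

309.5 m

Three-point gradient (reference A): Δ to B = (-225, 260, +3.1), Δ to C = (-110, 345, +1.8).
∂h/∂x = -0.01227, ∂h/∂y = +0.001305 (det = -49025).
h(608771, 4562141) = 311.5 + (-0.01227)·(190) + (+0.001305)·(280) = 311.5 -2.331 +0.366 = 309.534 m.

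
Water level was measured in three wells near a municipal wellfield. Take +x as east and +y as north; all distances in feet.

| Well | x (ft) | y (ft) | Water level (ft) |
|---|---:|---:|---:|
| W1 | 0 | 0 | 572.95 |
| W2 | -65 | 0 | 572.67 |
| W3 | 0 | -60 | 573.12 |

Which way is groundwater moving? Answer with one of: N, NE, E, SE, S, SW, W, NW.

∂h/∂x = (572.67 − 572.95) / (-65 − 0) = +0.004308
∂h/∂y = (573.12 − 572.95) / (-60 − 0) = -0.002833
Flow = −∇h = (-0.004308 east, +0.002833 north), which points northwest.

NW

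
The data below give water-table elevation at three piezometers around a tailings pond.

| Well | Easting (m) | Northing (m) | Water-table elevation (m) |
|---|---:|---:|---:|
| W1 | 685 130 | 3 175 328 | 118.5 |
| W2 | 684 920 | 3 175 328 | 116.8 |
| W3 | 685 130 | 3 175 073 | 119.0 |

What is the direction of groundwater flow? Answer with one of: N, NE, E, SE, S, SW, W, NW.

W

∂h/∂x = (116.8 − 118.5) / (684920 − 685130) = +0.008095
∂h/∂y = (119.0 − 118.5) / (3175073 − 3175328) = -0.001961
Flow = −∇h = (-0.008095 east, +0.001961 north), which points west.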